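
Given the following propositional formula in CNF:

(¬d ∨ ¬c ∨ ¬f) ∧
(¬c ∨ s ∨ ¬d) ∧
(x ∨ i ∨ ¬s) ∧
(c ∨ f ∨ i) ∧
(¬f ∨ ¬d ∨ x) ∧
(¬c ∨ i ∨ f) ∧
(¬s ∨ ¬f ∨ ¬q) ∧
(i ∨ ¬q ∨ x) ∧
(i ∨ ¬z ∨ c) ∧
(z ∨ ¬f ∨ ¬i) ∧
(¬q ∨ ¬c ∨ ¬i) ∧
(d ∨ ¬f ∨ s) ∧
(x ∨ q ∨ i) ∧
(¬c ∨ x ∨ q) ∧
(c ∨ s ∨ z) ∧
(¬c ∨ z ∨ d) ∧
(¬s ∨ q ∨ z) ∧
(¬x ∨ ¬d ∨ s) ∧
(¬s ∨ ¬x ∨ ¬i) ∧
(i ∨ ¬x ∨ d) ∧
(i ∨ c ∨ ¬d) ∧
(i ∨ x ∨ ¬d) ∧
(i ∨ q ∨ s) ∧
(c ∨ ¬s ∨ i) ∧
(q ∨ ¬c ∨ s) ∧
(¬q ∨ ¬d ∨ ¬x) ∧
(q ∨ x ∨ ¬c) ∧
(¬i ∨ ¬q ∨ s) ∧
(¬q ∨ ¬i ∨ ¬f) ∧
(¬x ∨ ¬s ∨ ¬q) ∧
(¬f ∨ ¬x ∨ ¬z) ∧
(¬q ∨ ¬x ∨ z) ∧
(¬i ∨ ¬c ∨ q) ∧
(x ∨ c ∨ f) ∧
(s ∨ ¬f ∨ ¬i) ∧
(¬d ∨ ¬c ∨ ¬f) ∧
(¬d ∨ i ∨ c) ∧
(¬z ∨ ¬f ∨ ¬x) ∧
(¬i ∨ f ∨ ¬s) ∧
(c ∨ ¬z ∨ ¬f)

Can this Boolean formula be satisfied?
Yes

Yes, the formula is satisfiable.

One satisfying assignment is: x=True, z=True, q=False, d=False, s=False, c=False, i=True, f=False

Verification: With this assignment, all 40 clauses evaluate to true.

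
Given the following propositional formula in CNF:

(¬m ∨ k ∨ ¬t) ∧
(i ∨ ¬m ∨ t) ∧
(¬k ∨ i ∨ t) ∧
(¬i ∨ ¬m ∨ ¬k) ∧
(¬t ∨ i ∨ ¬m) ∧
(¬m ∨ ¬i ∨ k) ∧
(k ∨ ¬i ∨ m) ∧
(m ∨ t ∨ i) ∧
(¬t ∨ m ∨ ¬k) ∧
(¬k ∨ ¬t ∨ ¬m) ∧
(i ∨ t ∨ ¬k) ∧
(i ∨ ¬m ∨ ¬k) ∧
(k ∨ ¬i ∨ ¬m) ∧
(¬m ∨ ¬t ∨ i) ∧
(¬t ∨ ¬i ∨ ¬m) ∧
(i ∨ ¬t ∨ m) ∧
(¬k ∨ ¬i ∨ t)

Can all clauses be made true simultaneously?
No

No, the formula is not satisfiable.

No assignment of truth values to the variables can make all 17 clauses true simultaneously.

The formula is UNSAT (unsatisfiable).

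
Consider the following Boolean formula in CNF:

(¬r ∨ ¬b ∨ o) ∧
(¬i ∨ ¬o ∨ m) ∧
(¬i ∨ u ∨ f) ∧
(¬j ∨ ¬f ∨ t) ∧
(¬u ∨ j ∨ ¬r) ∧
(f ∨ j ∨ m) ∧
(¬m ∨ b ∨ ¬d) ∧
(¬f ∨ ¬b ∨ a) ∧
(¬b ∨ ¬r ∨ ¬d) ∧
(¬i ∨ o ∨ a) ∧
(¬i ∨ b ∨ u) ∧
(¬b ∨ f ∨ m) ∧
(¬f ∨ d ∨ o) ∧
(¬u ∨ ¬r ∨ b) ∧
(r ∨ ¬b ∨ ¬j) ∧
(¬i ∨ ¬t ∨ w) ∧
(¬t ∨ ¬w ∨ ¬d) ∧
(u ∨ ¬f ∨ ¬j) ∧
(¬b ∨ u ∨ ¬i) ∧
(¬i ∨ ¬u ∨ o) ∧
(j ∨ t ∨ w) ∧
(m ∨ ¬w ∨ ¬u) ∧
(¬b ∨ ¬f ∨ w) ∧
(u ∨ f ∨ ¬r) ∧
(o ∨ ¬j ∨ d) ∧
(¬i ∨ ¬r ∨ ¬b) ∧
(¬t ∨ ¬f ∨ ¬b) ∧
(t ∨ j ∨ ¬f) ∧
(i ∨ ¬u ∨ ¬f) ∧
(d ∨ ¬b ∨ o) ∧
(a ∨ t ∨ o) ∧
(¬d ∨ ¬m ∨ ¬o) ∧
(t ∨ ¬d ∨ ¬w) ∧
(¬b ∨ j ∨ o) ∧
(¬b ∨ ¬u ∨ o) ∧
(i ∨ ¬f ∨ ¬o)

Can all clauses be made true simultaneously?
Yes

Yes, the formula is satisfiable.

One satisfying assignment is: u=False, i=False, f=False, j=True, b=False, r=False, a=False, o=True, m=False, w=False, d=False, t=False

Verification: With this assignment, all 36 clauses evaluate to true.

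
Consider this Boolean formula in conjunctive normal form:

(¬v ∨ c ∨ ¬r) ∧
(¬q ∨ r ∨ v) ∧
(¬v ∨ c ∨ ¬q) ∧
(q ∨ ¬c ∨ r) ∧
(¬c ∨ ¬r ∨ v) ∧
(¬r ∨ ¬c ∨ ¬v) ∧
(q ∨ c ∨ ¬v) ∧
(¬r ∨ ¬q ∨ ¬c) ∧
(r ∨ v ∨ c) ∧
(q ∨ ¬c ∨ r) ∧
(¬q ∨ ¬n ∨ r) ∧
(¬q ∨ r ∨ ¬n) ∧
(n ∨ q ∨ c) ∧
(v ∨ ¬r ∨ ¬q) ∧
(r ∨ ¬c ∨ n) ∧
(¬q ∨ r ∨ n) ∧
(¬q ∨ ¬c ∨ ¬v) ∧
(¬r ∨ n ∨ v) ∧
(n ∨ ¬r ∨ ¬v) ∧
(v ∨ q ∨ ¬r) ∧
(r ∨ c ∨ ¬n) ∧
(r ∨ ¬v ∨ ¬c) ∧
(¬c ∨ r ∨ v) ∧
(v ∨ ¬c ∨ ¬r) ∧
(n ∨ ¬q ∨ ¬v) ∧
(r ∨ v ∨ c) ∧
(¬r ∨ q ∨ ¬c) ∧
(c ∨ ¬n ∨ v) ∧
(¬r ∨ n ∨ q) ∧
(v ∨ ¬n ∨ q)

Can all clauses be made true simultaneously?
No

No, the formula is not satisfiable.

No assignment of truth values to the variables can make all 30 clauses true simultaneously.

The formula is UNSAT (unsatisfiable).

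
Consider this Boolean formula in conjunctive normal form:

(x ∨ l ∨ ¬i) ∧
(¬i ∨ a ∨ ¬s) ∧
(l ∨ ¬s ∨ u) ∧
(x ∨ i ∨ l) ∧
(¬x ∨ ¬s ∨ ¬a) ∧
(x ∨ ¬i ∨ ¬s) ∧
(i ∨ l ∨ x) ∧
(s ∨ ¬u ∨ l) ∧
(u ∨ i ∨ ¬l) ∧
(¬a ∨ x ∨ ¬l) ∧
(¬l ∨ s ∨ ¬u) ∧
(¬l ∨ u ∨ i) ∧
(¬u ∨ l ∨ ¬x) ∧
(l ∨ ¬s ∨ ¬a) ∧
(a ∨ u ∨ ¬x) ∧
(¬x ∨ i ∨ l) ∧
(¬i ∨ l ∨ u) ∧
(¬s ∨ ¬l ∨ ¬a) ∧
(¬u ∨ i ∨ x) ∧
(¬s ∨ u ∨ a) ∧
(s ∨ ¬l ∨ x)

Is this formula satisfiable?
Yes

Yes, the formula is satisfiable.

One satisfying assignment is: s=True, a=False, x=True, u=True, i=False, l=True

Verification: With this assignment, all 21 clauses evaluate to true.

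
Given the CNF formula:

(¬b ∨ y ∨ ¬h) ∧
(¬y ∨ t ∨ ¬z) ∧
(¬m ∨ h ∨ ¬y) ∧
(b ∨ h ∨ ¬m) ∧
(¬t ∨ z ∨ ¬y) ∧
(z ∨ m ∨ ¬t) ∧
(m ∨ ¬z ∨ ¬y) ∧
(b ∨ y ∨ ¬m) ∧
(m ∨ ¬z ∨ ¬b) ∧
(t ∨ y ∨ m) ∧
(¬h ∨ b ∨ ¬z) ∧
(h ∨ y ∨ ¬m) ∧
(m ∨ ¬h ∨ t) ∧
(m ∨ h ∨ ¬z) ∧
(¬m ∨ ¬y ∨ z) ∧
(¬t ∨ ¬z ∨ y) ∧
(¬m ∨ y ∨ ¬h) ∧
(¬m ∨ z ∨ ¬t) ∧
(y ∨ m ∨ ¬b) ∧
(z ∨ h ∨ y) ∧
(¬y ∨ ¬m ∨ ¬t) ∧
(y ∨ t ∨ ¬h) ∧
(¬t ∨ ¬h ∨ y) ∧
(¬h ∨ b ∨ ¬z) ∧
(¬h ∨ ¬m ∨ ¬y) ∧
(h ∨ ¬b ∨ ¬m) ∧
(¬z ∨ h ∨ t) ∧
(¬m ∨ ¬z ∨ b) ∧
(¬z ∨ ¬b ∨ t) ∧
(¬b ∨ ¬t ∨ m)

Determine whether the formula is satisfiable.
Yes

Yes, the formula is satisfiable.

One satisfying assignment is: z=False, m=False, y=True, h=False, t=False, b=False

Verification: With this assignment, all 30 clauses evaluate to true.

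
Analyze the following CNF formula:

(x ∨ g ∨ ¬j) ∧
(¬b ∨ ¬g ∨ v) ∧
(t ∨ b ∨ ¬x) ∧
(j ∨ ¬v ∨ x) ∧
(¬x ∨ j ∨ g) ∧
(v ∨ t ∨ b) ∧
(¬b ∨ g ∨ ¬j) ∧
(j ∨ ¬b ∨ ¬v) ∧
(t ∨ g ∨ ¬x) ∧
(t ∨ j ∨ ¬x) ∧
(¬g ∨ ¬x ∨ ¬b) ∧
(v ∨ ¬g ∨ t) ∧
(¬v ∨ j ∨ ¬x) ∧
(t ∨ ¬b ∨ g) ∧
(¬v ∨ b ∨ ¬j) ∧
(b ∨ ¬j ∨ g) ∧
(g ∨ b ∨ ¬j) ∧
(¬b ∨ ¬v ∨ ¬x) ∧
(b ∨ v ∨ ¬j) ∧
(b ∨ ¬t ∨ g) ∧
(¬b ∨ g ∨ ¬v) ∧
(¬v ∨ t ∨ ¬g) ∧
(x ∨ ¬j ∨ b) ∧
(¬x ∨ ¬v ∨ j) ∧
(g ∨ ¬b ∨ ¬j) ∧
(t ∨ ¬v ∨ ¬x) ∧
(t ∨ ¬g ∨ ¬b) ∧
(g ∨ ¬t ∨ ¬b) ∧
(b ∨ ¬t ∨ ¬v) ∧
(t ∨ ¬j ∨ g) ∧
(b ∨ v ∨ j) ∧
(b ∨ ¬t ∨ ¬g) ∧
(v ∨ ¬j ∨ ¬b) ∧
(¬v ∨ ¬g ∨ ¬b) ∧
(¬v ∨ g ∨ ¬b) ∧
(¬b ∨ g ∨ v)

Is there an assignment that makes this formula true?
No

No, the formula is not satisfiable.

No assignment of truth values to the variables can make all 36 clauses true simultaneously.

The formula is UNSAT (unsatisfiable).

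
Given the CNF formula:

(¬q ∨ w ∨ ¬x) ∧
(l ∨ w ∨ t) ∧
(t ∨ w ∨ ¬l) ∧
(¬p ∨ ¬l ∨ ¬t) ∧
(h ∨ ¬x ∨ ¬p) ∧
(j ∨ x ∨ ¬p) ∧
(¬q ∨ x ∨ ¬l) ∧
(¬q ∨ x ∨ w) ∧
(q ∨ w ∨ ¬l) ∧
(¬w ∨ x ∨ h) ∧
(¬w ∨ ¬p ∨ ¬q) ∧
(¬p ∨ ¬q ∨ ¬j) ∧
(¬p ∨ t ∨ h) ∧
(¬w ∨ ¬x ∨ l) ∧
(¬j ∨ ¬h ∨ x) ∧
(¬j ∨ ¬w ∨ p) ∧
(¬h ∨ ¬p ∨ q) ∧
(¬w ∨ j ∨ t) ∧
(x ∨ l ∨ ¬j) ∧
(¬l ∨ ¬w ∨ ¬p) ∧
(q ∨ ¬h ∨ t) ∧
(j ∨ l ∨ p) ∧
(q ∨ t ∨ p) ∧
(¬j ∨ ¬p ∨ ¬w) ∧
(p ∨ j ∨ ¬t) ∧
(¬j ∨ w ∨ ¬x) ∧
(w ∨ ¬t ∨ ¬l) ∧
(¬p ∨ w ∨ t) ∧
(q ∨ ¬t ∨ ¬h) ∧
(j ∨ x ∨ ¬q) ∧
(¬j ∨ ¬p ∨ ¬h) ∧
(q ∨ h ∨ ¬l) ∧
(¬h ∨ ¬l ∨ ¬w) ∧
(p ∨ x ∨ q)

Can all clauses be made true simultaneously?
No

No, the formula is not satisfiable.

No assignment of truth values to the variables can make all 34 clauses true simultaneously.

The formula is UNSAT (unsatisfiable).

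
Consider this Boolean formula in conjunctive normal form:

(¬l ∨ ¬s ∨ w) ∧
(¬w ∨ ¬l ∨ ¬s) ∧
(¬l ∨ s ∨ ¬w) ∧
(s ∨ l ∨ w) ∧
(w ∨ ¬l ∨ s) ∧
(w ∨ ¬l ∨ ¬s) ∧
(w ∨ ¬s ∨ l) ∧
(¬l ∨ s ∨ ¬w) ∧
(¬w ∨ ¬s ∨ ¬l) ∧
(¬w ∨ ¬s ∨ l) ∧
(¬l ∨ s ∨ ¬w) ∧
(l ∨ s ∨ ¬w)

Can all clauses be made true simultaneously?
No

No, the formula is not satisfiable.

No assignment of truth values to the variables can make all 12 clauses true simultaneously.

The formula is UNSAT (unsatisfiable).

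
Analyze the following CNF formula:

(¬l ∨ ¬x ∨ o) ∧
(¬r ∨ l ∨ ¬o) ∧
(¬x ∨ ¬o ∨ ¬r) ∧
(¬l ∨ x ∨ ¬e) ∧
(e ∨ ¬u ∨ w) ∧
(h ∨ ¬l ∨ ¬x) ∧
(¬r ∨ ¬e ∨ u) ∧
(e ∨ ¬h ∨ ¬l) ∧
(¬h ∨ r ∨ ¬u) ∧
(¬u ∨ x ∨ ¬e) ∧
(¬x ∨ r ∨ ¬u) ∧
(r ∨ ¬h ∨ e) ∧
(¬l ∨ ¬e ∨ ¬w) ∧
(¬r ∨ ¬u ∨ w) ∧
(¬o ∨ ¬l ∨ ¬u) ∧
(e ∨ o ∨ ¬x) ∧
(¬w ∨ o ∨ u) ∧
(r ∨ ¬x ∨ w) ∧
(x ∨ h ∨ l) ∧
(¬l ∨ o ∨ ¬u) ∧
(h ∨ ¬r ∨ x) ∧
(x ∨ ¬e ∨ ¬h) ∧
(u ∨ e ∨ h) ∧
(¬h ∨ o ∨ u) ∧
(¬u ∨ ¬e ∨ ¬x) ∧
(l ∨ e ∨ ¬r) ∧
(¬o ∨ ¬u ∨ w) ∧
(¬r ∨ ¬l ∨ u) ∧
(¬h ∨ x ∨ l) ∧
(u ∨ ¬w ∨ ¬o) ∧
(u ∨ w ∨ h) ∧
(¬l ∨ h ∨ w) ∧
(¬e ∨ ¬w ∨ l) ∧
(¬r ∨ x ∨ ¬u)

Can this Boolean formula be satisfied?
No

No, the formula is not satisfiable.

No assignment of truth values to the variables can make all 34 clauses true simultaneously.

The formula is UNSAT (unsatisfiable).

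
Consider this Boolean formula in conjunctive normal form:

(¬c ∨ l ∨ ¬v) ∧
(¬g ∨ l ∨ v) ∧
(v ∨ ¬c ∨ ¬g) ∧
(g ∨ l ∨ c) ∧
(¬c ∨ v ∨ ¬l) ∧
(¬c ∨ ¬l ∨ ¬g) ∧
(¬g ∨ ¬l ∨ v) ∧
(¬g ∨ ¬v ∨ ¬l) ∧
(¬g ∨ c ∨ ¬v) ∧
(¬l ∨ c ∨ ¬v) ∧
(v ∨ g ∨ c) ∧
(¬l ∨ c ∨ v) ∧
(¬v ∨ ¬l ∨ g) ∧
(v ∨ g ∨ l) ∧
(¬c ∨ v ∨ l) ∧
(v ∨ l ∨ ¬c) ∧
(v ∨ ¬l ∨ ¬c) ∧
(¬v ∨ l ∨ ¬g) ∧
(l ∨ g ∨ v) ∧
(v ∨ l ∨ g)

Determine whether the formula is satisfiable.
No

No, the formula is not satisfiable.

No assignment of truth values to the variables can make all 20 clauses true simultaneously.

The formula is UNSAT (unsatisfiable).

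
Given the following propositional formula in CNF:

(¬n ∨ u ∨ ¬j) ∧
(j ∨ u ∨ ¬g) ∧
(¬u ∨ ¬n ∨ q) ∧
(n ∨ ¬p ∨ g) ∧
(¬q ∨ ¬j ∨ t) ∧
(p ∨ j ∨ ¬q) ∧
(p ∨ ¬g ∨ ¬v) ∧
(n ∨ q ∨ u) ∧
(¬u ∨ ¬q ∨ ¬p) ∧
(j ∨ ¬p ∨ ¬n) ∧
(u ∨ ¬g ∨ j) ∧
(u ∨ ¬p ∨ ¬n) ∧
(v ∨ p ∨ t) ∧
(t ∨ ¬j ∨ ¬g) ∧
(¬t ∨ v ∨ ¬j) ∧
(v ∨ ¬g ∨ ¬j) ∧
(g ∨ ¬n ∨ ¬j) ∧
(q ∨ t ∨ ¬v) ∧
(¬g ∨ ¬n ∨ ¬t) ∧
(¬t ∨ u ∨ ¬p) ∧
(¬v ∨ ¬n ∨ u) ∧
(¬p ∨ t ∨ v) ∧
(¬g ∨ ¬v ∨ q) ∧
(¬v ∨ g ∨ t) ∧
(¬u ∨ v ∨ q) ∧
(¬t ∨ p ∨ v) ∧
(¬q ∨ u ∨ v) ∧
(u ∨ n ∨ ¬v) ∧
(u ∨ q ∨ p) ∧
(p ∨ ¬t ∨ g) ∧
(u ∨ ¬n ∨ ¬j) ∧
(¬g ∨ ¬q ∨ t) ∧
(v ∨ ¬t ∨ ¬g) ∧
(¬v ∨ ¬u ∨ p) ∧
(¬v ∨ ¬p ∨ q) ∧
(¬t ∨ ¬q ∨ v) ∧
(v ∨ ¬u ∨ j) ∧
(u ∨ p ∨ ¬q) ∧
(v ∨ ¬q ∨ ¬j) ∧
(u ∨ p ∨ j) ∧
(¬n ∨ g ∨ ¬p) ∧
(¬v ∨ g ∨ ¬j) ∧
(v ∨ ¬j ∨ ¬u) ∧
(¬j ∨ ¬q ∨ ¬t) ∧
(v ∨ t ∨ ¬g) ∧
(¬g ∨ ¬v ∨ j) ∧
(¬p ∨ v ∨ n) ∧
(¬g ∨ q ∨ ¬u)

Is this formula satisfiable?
No

No, the formula is not satisfiable.

No assignment of truth values to the variables can make all 48 clauses true simultaneously.

The formula is UNSAT (unsatisfiable).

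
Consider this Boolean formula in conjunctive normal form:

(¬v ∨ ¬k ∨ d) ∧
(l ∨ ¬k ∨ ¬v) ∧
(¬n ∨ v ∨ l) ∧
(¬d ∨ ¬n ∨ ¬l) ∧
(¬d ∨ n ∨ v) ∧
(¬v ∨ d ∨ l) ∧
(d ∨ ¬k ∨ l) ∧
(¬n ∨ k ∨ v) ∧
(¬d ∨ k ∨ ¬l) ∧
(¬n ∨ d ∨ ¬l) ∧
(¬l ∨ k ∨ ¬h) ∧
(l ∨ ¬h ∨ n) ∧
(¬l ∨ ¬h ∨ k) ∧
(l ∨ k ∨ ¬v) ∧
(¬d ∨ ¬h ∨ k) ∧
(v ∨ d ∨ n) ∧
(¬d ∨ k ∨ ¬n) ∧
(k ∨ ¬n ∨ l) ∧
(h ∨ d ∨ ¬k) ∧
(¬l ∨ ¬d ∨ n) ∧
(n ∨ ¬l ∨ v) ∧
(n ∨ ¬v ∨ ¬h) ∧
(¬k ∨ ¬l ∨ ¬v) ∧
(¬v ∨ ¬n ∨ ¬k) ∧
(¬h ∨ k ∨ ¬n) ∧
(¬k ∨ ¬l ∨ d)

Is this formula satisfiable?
Yes

Yes, the formula is satisfiable.

One satisfying assignment is: k=False, h=False, n=False, v=True, l=True, d=False

Verification: With this assignment, all 26 clauses evaluate to true.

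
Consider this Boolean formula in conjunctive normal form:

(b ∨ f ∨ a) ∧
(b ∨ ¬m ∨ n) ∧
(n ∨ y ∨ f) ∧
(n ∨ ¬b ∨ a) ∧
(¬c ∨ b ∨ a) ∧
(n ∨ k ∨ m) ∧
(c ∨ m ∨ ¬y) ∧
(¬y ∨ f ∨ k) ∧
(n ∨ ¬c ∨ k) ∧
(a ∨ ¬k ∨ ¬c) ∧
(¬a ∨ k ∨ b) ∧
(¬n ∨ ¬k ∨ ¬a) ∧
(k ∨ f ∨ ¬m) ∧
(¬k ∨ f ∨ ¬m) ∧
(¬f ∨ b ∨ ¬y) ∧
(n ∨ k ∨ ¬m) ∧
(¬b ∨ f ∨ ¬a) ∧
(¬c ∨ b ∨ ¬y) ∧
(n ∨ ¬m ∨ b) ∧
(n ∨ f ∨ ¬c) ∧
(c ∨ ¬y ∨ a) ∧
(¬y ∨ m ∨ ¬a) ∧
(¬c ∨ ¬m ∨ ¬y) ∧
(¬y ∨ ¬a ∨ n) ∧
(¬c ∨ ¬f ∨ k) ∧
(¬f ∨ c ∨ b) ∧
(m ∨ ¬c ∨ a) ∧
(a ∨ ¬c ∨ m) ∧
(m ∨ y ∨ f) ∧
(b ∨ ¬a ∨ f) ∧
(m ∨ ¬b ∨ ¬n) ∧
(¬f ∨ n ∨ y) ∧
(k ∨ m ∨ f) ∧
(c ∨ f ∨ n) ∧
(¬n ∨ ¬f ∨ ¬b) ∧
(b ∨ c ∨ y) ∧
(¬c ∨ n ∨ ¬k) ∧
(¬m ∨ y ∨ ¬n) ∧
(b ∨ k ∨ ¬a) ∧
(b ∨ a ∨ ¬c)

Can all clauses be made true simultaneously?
No

No, the formula is not satisfiable.

No assignment of truth values to the variables can make all 40 clauses true simultaneously.

The formula is UNSAT (unsatisfiable).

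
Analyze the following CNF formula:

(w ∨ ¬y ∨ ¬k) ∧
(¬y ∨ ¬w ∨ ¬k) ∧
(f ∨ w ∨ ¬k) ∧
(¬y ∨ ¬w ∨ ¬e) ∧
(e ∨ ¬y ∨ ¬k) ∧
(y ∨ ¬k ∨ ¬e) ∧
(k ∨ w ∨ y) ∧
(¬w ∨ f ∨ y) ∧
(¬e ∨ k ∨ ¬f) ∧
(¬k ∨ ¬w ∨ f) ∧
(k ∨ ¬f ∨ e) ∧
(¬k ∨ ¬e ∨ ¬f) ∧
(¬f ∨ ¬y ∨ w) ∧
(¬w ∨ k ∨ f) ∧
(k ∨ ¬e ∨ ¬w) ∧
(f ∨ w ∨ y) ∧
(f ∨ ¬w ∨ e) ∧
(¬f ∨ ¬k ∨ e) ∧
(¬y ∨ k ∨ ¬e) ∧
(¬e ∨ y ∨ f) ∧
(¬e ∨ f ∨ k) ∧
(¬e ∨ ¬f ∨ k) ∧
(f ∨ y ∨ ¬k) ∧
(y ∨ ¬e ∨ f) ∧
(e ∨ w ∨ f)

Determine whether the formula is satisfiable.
No

No, the formula is not satisfiable.

No assignment of truth values to the variables can make all 25 clauses true simultaneously.

The formula is UNSAT (unsatisfiable).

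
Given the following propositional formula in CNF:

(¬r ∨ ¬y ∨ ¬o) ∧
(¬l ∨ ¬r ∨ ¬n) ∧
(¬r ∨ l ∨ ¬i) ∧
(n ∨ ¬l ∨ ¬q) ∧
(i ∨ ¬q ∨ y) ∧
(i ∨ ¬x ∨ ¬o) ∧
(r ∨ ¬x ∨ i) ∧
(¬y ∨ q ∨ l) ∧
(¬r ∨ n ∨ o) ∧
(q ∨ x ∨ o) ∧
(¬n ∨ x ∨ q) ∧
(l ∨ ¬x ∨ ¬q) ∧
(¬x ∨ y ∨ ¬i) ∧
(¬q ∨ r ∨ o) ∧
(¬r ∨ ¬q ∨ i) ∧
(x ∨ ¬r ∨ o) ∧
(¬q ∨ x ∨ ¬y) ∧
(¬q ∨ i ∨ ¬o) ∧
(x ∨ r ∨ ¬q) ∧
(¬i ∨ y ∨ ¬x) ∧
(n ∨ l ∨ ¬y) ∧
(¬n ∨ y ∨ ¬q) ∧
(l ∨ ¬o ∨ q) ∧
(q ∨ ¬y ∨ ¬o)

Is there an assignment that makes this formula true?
Yes

Yes, the formula is satisfiable.

One satisfying assignment is: q=False, y=False, r=False, l=True, n=False, x=False, i=False, o=True

Verification: With this assignment, all 24 clauses evaluate to true.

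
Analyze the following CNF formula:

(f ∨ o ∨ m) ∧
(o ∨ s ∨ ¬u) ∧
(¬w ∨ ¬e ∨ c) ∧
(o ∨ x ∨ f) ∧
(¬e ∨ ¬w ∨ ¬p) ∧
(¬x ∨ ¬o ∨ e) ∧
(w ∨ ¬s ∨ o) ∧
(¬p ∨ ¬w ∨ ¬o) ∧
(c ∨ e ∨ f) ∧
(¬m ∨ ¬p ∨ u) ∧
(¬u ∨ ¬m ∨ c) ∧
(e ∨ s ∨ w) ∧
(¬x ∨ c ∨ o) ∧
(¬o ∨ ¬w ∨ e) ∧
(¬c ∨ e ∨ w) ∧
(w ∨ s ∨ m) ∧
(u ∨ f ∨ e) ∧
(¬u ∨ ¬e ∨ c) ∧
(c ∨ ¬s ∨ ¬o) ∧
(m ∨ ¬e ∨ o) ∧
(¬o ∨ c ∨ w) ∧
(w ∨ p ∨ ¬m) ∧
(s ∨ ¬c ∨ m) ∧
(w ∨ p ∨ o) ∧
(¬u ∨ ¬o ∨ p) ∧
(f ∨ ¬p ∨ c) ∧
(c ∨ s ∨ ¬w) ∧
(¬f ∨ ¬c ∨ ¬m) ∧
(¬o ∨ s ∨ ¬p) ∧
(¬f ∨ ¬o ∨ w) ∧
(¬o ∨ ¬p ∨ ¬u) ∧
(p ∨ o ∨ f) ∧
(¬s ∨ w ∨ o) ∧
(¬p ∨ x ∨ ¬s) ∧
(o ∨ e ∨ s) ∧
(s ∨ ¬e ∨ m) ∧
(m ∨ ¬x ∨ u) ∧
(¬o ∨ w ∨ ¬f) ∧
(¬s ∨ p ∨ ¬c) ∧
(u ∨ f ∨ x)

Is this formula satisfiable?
Yes

Yes, the formula is satisfiable.

One satisfying assignment is: u=False, c=False, w=True, x=False, o=False, m=False, s=True, p=False, e=False, f=True

Verification: With this assignment, all 40 clauses evaluate to true.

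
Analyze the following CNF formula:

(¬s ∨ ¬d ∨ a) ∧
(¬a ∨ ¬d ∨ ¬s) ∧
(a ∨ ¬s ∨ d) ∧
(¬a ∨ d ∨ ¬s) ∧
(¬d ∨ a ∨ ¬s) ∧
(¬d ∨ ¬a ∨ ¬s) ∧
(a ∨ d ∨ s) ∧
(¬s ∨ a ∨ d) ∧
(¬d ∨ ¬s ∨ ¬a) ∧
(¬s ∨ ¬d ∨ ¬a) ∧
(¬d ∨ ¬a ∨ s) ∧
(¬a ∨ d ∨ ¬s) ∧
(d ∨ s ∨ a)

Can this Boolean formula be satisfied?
Yes

Yes, the formula is satisfiable.

One satisfying assignment is: d=True, s=False, a=False

Verification: With this assignment, all 13 clauses evaluate to true.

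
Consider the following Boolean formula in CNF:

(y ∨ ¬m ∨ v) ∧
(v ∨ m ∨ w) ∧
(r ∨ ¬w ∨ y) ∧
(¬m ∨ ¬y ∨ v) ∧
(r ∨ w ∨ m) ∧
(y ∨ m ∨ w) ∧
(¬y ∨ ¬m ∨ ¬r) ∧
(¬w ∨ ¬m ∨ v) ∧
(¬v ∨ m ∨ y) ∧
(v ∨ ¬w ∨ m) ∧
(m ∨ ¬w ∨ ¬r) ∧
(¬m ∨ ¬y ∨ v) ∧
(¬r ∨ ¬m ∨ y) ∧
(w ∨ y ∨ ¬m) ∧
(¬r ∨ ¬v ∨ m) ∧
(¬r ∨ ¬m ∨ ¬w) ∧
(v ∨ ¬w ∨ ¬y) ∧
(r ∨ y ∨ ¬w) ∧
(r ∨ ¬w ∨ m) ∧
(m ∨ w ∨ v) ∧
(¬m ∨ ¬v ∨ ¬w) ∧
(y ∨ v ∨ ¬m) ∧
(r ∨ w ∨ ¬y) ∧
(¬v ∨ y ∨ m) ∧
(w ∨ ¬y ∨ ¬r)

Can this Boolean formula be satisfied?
No

No, the formula is not satisfiable.

No assignment of truth values to the variables can make all 25 clauses true simultaneously.

The formula is UNSAT (unsatisfiable).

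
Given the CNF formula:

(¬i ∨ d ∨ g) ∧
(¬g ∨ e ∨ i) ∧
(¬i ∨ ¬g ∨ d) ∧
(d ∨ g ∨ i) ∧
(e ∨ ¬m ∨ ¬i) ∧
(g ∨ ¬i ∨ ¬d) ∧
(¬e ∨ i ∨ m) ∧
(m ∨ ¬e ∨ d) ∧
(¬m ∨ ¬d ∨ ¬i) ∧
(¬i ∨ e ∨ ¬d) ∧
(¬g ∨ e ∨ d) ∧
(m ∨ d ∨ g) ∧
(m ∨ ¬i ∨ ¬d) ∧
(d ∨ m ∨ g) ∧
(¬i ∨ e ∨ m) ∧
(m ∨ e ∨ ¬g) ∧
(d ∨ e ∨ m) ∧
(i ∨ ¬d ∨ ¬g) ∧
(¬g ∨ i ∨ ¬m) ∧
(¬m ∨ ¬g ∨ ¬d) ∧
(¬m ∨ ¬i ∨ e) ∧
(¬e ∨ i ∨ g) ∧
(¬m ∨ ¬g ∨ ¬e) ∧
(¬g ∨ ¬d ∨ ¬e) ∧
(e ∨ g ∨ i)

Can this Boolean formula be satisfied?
No

No, the formula is not satisfiable.

No assignment of truth values to the variables can make all 25 clauses true simultaneously.

The formula is UNSAT (unsatisfiable).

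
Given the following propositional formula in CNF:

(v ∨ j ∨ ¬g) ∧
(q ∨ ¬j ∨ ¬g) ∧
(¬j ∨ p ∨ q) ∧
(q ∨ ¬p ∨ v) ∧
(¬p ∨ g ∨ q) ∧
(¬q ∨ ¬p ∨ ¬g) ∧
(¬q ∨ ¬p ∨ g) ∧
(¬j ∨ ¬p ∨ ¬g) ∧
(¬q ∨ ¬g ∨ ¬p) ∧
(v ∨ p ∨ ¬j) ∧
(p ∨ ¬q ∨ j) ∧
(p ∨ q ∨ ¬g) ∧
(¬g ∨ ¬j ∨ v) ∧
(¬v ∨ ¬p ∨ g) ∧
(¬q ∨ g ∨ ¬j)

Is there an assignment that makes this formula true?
Yes

Yes, the formula is satisfiable.

One satisfying assignment is: g=False, p=False, q=False, j=False, v=False

Verification: With this assignment, all 15 clauses evaluate to true.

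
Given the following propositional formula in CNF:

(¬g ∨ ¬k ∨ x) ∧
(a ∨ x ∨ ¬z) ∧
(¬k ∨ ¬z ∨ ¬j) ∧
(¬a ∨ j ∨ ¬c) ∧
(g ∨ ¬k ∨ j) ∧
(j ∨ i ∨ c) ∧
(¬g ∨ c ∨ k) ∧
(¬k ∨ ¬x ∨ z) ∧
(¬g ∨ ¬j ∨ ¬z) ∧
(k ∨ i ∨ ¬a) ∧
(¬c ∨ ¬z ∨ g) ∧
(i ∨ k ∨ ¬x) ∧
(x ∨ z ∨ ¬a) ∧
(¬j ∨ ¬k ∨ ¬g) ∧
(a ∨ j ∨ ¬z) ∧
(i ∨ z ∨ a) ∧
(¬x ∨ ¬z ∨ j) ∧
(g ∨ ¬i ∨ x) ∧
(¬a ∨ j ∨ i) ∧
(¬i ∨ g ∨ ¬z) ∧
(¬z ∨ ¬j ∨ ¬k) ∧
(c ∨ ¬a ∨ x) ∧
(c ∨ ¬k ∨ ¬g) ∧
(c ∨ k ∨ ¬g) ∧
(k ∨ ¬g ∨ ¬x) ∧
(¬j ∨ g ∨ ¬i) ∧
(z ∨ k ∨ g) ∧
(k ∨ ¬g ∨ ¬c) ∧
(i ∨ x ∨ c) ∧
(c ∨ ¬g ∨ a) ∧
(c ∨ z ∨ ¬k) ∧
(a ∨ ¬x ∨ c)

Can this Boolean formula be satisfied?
No

No, the formula is not satisfiable.

No assignment of truth values to the variables can make all 32 clauses true simultaneously.

The formula is UNSAT (unsatisfiable).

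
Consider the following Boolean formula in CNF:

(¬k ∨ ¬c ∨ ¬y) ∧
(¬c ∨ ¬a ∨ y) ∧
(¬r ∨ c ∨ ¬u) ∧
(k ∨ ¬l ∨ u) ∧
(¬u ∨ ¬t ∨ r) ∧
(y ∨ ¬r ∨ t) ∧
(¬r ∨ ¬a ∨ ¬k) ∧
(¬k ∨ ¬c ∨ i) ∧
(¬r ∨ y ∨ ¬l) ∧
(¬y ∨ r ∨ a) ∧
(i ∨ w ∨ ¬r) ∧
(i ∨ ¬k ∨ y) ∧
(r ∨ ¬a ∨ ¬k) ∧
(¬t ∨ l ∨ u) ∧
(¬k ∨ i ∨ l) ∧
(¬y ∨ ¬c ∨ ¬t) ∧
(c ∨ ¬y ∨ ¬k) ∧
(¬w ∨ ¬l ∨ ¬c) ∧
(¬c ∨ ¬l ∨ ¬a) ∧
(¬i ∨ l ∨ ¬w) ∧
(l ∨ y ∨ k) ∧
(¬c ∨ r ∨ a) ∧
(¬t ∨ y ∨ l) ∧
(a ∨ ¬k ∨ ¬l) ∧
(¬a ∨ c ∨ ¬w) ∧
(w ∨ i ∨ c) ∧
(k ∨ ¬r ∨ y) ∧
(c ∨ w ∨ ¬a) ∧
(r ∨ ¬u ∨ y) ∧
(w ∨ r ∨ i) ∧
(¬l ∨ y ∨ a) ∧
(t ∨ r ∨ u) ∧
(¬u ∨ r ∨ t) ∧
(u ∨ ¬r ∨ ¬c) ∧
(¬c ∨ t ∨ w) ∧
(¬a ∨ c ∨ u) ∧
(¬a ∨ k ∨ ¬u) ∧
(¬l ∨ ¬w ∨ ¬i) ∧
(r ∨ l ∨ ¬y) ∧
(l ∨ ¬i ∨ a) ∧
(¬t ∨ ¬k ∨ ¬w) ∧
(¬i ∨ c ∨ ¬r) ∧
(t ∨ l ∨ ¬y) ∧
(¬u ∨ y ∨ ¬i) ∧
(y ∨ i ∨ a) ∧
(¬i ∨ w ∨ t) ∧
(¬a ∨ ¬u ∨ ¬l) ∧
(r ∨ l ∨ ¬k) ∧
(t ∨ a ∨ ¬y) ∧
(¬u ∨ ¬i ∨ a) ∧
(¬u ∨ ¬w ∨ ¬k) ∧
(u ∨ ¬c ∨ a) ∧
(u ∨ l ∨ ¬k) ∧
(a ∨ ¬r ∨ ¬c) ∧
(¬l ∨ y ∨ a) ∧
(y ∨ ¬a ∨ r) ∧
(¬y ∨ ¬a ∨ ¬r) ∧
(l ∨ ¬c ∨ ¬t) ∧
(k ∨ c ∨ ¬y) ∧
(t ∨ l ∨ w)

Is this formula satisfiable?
No

No, the formula is not satisfiable.

No assignment of truth values to the variables can make all 60 clauses true simultaneously.

The formula is UNSAT (unsatisfiable).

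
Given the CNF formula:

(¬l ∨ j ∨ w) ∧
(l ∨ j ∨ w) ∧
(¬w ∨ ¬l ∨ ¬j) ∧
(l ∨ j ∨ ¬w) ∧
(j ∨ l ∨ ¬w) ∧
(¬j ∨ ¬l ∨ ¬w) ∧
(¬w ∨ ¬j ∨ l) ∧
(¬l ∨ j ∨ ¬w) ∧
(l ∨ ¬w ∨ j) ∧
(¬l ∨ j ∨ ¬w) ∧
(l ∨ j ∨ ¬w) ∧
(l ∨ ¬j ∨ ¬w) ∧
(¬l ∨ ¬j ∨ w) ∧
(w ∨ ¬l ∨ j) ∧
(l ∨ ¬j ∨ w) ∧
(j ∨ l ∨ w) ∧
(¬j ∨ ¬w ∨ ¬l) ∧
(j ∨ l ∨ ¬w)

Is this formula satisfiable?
No

No, the formula is not satisfiable.

No assignment of truth values to the variables can make all 18 clauses true simultaneously.

The formula is UNSAT (unsatisfiable).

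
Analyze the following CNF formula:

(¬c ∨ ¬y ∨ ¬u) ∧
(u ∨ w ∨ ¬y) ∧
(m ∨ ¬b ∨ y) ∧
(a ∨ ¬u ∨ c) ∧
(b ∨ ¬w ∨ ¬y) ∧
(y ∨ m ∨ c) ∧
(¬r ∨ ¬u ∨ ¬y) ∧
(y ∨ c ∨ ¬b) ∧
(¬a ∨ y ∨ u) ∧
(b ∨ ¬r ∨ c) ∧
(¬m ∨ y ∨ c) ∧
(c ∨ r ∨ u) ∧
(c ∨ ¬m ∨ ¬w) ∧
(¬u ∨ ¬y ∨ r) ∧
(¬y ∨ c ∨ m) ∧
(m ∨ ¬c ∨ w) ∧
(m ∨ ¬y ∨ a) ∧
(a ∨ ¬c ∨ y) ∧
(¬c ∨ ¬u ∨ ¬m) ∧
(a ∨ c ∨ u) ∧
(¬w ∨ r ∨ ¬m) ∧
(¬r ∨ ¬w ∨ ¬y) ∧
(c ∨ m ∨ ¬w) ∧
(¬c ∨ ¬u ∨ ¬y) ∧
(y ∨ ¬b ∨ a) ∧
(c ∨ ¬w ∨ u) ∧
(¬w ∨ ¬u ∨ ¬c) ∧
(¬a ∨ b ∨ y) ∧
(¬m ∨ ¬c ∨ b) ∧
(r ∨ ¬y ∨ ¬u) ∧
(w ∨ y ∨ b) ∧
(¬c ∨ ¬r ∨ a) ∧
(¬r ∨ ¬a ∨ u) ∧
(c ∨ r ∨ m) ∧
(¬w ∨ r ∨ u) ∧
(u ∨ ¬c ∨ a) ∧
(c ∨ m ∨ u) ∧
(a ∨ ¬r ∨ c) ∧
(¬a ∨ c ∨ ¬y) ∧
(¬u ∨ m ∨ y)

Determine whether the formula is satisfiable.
No

No, the formula is not satisfiable.

No assignment of truth values to the variables can make all 40 clauses true simultaneously.

The formula is UNSAT (unsatisfiable).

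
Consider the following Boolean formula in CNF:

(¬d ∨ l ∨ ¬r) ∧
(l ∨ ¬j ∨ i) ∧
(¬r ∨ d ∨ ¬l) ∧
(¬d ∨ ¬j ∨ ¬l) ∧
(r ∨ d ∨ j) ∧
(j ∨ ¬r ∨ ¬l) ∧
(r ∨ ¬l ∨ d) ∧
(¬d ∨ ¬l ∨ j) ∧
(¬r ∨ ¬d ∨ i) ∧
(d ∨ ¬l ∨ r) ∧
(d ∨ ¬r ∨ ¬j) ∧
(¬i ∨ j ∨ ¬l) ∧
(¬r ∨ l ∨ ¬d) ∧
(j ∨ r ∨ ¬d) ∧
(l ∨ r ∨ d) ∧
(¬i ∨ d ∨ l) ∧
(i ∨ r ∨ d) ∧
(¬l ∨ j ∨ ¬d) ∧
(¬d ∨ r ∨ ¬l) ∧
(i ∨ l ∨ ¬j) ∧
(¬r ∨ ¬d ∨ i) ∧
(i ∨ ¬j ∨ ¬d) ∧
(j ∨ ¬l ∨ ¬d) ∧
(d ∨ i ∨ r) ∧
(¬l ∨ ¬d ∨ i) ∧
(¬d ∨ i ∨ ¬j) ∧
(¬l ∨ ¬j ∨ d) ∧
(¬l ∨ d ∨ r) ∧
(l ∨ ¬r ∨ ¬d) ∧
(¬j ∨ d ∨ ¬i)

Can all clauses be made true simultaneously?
Yes

Yes, the formula is satisfiable.

One satisfying assignment is: r=True, d=False, l=False, j=False, i=False

Verification: With this assignment, all 30 clauses evaluate to true.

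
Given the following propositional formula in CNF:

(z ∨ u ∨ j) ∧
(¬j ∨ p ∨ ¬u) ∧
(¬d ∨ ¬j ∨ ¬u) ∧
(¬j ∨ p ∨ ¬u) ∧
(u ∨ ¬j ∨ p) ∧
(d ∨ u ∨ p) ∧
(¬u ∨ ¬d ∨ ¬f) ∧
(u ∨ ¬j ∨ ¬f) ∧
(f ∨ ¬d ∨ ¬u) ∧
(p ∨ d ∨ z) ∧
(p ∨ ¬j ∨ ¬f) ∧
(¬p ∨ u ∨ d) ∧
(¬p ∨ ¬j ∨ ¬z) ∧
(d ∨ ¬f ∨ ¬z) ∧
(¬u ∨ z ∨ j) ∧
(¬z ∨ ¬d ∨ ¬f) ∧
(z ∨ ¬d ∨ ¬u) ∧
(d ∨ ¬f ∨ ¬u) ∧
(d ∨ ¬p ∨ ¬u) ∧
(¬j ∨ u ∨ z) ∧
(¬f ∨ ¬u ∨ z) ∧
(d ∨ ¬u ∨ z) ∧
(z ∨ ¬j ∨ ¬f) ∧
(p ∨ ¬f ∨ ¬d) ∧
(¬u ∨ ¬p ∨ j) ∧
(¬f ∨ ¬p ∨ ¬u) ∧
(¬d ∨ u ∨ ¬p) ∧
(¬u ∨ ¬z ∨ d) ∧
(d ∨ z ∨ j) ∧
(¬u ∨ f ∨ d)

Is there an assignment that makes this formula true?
Yes

Yes, the formula is satisfiable.

One satisfying assignment is: j=False, d=True, p=False, f=False, u=False, z=True

Verification: With this assignment, all 30 clauses evaluate to true.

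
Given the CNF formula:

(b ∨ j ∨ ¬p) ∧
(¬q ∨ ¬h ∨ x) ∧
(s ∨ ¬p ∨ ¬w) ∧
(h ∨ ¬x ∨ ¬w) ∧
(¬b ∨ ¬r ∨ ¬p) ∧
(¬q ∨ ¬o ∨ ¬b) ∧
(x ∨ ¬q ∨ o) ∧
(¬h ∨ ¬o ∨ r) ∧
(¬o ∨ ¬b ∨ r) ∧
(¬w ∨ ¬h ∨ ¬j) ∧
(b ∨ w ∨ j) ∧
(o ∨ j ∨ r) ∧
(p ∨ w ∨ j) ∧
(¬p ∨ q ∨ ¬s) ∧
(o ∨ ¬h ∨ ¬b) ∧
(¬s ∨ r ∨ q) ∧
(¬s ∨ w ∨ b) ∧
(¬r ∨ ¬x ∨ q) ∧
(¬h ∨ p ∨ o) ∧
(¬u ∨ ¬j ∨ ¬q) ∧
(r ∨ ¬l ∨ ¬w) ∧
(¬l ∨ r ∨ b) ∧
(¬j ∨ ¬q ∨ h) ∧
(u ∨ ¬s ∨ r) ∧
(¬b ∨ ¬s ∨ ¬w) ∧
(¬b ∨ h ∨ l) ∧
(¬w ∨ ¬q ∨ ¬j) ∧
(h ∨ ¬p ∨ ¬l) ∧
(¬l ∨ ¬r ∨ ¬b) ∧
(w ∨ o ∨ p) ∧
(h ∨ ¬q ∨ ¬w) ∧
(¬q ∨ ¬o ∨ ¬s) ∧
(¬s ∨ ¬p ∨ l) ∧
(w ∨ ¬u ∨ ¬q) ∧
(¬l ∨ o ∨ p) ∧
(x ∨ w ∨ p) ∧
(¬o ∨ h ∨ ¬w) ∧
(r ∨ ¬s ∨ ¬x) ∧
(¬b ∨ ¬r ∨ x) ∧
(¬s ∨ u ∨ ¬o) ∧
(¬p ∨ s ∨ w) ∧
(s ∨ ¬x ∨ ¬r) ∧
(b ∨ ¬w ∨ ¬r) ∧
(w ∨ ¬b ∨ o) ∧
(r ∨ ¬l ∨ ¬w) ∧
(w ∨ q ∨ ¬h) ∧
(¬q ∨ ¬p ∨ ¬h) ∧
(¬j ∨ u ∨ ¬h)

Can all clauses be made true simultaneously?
Yes

Yes, the formula is satisfiable.

One satisfying assignment is: o=False, x=False, w=True, r=False, p=False, q=False, j=True, u=False, h=False, b=False, l=False, s=False

Verification: With this assignment, all 48 clauses evaluate to true.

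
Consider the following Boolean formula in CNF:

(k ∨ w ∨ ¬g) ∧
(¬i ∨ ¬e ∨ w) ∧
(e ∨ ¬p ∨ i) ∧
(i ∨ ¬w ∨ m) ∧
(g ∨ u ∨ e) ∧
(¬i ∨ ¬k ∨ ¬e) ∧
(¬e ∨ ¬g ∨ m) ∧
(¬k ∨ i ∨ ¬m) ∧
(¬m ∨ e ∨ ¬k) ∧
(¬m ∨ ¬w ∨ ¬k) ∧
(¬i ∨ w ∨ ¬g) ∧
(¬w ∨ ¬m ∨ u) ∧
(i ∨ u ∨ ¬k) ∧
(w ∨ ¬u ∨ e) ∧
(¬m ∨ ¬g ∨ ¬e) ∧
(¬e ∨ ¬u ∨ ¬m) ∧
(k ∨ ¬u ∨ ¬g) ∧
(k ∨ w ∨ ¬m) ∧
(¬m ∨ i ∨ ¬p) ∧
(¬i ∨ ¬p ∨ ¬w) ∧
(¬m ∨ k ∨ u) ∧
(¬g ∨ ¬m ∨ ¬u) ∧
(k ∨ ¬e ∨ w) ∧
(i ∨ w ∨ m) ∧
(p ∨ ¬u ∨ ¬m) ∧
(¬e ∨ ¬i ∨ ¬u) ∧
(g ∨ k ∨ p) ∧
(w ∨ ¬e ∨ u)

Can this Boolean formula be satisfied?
Yes

Yes, the formula is satisfiable.

One satisfying assignment is: g=True, k=True, m=False, w=True, u=False, e=False, i=True, p=False

Verification: With this assignment, all 28 clauses evaluate to true.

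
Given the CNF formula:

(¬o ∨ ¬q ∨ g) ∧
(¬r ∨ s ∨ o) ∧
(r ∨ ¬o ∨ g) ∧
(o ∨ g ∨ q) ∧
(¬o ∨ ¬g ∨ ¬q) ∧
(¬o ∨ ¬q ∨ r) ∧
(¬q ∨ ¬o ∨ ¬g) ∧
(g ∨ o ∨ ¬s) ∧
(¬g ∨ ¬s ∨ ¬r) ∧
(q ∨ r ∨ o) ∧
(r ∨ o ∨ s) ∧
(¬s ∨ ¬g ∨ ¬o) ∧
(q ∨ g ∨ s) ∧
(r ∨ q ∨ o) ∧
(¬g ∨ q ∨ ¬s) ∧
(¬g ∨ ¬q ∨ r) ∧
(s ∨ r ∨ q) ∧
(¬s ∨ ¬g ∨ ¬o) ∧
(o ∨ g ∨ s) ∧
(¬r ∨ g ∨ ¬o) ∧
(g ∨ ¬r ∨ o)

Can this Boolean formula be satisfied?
Yes

Yes, the formula is satisfiable.

One satisfying assignment is: s=False, q=False, o=True, r=True, g=True

Verification: With this assignment, all 21 clauses evaluate to true.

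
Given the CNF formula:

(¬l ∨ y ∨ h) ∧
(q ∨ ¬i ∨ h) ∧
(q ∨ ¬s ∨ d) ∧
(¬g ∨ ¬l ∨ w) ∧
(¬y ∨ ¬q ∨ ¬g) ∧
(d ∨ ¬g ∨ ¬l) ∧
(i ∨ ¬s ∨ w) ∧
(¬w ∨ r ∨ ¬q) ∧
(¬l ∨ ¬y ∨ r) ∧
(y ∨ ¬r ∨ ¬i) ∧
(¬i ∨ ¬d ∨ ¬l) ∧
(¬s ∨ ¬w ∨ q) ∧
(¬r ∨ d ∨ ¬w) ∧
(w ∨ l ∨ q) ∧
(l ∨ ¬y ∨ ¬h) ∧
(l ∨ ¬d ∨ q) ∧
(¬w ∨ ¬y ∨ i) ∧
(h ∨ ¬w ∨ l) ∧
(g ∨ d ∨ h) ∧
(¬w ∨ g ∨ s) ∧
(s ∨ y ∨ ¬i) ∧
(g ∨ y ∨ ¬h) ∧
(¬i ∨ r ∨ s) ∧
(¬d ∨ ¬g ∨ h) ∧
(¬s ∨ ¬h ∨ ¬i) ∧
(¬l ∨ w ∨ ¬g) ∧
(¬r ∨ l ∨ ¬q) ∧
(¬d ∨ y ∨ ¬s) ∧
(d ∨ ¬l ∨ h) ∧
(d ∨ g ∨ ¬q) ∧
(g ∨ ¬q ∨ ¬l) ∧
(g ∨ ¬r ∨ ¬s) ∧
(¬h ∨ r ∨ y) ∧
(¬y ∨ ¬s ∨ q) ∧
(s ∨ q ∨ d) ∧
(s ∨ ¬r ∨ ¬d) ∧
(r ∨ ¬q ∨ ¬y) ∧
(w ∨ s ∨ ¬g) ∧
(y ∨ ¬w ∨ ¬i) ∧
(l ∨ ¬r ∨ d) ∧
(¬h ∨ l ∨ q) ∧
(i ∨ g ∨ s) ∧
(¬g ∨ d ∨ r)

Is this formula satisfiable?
No

No, the formula is not satisfiable.

No assignment of truth values to the variables can make all 43 clauses true simultaneously.

The formula is UNSAT (unsatisfiable).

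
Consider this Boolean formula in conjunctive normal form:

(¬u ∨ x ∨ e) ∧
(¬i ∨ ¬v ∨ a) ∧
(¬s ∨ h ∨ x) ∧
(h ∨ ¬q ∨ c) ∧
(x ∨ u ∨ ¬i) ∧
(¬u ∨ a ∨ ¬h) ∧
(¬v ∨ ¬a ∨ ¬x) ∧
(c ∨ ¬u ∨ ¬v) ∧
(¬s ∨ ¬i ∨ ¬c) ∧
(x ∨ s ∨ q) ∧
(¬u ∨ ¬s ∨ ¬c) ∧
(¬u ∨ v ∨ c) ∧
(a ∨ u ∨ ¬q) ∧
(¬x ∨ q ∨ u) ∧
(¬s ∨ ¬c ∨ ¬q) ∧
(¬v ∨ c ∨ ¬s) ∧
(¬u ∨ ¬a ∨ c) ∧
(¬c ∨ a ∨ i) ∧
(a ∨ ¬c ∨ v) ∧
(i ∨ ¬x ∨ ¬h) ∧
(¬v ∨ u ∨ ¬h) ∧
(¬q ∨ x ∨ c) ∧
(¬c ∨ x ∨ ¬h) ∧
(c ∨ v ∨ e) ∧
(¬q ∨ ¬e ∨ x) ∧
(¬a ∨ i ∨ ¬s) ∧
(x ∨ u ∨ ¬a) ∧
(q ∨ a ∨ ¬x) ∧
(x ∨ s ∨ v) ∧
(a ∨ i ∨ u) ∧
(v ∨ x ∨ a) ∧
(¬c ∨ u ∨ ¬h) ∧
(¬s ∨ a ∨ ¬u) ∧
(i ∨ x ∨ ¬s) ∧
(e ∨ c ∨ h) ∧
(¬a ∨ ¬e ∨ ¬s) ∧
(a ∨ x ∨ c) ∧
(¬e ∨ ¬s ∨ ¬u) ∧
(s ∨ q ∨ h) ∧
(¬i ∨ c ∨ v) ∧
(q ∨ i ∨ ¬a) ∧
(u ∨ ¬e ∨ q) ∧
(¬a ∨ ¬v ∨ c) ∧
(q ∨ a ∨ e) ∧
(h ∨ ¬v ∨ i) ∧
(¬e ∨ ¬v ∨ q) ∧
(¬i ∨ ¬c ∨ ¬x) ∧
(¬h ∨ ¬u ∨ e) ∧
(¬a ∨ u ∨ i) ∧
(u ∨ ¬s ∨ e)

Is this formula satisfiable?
Yes

Yes, the formula is satisfiable.

One satisfying assignment is: s=False, x=True, a=True, q=True, u=True, e=True, c=True, i=False, h=False, v=False

Verification: With this assignment, all 50 clauses evaluate to true.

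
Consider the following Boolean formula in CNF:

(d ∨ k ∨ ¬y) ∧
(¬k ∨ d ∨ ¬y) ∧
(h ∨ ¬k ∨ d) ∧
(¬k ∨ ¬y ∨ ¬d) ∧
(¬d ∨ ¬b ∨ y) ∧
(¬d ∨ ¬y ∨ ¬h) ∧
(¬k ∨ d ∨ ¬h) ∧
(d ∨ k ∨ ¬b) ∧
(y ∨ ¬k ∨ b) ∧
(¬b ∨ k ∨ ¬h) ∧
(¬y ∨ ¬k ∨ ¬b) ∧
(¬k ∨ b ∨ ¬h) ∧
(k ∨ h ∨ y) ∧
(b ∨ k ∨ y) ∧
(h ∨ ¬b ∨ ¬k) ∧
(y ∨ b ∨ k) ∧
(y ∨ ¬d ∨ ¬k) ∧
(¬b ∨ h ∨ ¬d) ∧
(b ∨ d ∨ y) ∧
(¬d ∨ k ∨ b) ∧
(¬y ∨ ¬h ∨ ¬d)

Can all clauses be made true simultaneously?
No

No, the formula is not satisfiable.

No assignment of truth values to the variables can make all 21 clauses true simultaneously.

The formula is UNSAT (unsatisfiable).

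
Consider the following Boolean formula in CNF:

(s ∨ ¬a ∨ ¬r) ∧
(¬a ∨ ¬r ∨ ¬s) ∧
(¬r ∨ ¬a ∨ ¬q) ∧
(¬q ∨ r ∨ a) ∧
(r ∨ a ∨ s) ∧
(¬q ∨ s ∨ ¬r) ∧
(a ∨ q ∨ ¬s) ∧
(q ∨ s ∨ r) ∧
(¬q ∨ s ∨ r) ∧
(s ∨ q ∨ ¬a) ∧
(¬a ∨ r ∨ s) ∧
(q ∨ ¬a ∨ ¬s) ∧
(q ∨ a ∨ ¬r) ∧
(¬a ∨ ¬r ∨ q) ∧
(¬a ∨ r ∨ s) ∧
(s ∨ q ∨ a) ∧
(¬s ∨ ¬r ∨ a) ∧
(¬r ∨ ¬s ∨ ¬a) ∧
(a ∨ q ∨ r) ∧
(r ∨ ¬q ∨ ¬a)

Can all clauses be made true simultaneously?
No

No, the formula is not satisfiable.

No assignment of truth values to the variables can make all 20 clauses true simultaneously.

The formula is UNSAT (unsatisfiable).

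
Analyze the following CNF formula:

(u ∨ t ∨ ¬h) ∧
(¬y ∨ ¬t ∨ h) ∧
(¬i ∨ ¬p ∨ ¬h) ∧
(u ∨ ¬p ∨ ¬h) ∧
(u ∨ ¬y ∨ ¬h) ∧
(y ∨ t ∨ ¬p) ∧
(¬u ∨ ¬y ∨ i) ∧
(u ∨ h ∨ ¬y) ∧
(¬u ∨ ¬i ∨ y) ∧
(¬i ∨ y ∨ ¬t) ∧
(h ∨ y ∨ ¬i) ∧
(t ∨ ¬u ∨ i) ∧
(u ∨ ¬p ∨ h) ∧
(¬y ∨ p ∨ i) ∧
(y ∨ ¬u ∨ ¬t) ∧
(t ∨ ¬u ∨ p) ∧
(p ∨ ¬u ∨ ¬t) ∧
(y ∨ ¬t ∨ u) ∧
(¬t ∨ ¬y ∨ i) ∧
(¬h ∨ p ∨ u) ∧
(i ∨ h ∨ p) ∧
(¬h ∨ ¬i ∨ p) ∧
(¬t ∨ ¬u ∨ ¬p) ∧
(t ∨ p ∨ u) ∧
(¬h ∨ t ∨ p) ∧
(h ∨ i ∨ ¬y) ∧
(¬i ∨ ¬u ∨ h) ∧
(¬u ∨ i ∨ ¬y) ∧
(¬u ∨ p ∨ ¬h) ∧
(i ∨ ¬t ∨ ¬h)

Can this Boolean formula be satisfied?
No

No, the formula is not satisfiable.

No assignment of truth values to the variables can make all 30 clauses true simultaneously.

The formula is UNSAT (unsatisfiable).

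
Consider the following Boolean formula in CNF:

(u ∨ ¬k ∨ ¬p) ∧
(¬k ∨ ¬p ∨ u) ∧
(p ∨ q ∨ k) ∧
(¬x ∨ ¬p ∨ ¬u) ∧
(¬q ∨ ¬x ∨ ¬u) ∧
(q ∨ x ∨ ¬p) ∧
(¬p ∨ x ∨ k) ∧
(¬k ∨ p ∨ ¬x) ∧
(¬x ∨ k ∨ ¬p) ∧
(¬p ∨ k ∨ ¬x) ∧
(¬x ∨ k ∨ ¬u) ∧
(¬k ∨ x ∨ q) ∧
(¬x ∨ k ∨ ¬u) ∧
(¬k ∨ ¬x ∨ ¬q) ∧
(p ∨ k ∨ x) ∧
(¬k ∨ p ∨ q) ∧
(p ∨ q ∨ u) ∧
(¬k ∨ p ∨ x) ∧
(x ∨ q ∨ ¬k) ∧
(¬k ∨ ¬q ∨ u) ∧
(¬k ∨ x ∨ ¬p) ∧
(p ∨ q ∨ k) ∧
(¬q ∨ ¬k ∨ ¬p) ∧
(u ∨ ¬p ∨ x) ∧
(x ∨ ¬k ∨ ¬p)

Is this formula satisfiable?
Yes

Yes, the formula is satisfiable.

One satisfying assignment is: u=False, p=False, k=False, x=True, q=True

Verification: With this assignment, all 25 clauses evaluate to true.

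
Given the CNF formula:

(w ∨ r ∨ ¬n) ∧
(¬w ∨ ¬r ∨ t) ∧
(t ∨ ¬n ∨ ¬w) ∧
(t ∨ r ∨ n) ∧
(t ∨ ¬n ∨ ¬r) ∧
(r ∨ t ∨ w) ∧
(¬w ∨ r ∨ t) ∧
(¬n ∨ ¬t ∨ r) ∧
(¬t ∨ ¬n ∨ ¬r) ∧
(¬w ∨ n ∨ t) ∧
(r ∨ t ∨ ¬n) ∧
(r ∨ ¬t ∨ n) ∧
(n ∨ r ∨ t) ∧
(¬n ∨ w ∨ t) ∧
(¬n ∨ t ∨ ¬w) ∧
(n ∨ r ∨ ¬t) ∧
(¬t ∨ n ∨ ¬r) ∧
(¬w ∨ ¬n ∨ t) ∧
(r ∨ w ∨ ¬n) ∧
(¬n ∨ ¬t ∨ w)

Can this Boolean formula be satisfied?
Yes

Yes, the formula is satisfiable.

One satisfying assignment is: n=False, w=False, t=False, r=True

Verification: With this assignment, all 20 clauses evaluate to true.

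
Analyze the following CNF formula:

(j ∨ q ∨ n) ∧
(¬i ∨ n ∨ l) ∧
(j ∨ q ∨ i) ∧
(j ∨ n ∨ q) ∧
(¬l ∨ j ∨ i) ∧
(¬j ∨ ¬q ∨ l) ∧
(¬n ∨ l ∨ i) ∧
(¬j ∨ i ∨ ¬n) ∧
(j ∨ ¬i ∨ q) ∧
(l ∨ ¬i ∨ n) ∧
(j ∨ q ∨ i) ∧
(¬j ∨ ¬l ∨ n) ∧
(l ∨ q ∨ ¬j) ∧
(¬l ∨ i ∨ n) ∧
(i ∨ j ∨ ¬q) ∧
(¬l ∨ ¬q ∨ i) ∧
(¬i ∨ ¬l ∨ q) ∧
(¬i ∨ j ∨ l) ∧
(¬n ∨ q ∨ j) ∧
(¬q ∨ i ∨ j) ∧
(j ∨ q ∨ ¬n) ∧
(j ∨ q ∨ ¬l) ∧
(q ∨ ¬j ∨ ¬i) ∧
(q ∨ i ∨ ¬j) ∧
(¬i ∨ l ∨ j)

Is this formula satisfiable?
Yes

Yes, the formula is satisfiable.

One satisfying assignment is: l=True, q=True, n=False, j=False, i=True

Verification: With this assignment, all 25 clauses evaluate to true.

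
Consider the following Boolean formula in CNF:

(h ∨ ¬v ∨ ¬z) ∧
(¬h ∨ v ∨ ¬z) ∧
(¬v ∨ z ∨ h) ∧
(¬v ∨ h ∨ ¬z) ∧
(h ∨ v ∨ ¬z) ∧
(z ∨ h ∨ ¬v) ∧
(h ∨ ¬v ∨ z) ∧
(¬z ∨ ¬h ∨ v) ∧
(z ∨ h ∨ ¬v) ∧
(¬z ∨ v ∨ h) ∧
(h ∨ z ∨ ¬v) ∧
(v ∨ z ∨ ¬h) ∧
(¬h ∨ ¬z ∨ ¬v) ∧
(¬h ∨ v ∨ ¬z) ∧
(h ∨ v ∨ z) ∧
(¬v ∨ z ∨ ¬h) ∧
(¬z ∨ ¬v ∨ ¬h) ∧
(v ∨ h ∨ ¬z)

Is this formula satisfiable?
No

No, the formula is not satisfiable.

No assignment of truth values to the variables can make all 18 clauses true simultaneously.

The formula is UNSAT (unsatisfiable).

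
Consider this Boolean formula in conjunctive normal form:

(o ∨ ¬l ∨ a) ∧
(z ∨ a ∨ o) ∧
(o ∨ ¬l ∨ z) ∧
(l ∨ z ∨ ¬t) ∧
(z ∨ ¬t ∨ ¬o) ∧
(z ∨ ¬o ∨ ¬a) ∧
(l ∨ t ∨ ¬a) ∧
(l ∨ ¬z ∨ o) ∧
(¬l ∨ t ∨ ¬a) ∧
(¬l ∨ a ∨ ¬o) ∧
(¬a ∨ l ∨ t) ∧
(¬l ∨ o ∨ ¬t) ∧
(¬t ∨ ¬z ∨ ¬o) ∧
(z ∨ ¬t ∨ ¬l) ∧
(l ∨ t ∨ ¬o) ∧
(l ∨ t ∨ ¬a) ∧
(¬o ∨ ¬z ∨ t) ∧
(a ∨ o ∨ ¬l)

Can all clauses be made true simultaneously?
No

No, the formula is not satisfiable.

No assignment of truth values to the variables can make all 18 clauses true simultaneously.

The formula is UNSAT (unsatisfiable).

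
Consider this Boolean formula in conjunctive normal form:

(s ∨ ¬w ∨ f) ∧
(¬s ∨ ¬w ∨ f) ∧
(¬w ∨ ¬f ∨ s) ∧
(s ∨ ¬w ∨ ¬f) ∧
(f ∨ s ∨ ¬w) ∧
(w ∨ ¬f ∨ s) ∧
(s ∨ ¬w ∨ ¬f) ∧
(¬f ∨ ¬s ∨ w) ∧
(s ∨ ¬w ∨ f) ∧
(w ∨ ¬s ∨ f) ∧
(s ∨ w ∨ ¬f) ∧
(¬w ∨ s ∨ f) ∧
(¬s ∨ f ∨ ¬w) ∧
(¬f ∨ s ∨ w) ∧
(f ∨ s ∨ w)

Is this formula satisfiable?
Yes

Yes, the formula is satisfiable.

One satisfying assignment is: f=True, s=True, w=True

Verification: With this assignment, all 15 clauses evaluate to true.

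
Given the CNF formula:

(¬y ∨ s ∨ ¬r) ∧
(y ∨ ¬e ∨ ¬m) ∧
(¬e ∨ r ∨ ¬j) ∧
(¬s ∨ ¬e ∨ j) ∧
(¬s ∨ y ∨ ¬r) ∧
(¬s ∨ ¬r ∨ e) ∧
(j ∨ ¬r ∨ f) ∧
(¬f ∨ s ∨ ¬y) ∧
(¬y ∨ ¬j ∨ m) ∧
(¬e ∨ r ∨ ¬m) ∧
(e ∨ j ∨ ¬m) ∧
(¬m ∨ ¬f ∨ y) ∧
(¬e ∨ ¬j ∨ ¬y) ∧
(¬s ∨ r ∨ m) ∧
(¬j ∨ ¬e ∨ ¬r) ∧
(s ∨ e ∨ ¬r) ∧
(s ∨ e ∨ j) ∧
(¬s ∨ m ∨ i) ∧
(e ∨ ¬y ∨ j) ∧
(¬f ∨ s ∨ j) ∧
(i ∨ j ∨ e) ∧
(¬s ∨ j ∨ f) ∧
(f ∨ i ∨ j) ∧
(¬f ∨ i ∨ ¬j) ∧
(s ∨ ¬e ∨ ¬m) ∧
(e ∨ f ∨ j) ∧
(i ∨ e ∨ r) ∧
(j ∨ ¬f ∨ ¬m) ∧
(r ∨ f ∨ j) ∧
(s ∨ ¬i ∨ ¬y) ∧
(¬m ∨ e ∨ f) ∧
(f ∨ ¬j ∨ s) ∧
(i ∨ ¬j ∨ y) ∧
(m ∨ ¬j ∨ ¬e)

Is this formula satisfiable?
Yes

Yes, the formula is satisfiable.

One satisfying assignment is: i=True, r=False, f=True, s=True, m=True, e=False, j=True, y=True

Verification: With this assignment, all 34 clauses evaluate to true.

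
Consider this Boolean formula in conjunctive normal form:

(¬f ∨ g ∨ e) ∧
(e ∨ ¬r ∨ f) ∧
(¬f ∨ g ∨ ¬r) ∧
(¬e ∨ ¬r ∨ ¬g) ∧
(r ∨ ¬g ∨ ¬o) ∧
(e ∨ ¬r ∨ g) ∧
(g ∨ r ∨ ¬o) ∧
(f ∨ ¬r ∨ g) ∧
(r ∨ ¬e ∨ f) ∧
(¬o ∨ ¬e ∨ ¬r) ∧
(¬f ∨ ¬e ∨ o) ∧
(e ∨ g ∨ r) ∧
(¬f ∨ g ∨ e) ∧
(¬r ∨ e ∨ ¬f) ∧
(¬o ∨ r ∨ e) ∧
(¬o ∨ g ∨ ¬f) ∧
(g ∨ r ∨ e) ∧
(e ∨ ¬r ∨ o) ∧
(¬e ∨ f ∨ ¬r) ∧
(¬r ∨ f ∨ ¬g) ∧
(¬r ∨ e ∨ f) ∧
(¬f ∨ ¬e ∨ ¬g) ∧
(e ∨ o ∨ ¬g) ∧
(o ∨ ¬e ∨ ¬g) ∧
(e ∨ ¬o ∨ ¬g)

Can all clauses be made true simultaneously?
No

No, the formula is not satisfiable.

No assignment of truth values to the variables can make all 25 clauses true simultaneously.

The formula is UNSAT (unsatisfiable).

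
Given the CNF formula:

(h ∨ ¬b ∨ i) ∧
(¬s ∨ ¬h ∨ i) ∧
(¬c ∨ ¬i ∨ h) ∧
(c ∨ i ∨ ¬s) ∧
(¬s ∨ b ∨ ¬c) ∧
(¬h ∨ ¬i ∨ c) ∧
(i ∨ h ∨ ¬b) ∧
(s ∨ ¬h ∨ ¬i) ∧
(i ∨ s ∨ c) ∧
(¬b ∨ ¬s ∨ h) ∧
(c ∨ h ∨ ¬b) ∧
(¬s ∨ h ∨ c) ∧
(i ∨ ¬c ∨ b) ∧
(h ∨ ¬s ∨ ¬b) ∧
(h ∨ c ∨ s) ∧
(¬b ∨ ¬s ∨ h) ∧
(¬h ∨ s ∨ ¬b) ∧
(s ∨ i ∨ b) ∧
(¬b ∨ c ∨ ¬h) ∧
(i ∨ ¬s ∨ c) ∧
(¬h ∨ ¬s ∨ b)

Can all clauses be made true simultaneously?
Yes

Yes, the formula is satisfiable.

One satisfying assignment is: h=True, b=True, s=True, i=True, c=True

Verification: With this assignment, all 21 clauses evaluate to true.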